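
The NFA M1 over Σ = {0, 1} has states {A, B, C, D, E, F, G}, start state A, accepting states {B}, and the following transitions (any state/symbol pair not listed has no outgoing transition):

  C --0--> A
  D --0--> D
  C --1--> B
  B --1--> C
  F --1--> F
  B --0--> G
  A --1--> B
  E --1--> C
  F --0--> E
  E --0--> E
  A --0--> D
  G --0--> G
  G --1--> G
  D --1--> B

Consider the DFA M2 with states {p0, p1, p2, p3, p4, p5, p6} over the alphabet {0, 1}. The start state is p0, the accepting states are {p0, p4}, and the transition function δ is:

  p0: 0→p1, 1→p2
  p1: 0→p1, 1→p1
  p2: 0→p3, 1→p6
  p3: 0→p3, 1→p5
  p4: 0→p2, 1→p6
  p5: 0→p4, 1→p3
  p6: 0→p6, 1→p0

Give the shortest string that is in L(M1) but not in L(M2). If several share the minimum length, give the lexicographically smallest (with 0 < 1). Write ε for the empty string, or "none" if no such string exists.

1

The string 1 is accepted by M1 but not by M2.
No shorter string lies in the difference, and 1 is the lexicographically first length-1 string in L(M1) \ L(M2).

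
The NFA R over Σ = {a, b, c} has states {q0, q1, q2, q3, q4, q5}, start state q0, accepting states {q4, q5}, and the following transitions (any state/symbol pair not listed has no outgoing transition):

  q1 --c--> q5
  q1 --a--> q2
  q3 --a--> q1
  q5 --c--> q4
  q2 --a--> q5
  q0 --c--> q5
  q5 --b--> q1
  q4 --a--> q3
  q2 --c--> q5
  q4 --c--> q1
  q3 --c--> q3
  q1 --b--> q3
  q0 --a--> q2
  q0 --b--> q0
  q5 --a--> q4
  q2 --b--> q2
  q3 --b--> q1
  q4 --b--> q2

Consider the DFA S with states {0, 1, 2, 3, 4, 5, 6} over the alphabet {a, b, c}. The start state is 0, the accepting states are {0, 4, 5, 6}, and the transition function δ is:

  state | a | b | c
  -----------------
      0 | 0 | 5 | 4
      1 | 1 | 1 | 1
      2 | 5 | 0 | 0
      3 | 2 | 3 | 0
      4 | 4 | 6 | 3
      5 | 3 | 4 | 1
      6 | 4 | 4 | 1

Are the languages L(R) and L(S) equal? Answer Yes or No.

No

The string bc is accepted by R but rejected by S.
So L(R) ≠ L(S).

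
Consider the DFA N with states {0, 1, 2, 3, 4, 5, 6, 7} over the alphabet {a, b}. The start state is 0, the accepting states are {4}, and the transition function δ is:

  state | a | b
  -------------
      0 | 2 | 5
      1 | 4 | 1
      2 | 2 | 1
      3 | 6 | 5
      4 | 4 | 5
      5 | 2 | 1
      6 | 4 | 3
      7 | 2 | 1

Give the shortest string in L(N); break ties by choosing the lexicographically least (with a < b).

A breadth-first search from 0 reaches an accepting state first via the path 0 → 2 → 1 → 4 on input aba.
No string of length < 3 is accepted (BFS exhausts all shorter strings without reaching an accepting state), and aba is the lexicographically least accepting string of length 3.

aba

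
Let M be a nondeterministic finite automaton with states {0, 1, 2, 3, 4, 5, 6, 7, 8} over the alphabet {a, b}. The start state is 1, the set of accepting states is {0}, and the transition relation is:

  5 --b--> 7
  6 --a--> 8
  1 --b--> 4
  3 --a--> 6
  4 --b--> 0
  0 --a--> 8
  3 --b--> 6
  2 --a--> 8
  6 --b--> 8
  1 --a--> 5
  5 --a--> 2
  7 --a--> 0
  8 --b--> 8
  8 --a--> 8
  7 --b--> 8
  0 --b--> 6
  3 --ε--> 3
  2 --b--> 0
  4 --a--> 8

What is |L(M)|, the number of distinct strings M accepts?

The useful subgraph on states {0, 1, 2, 4, 5, 7} is acyclic, so L(M) is finite; the longest accepting path visits 4 useful states, giving maximum string length 3.
Counting accepting paths from 1 by length: 1 of length 2, 2 of length 3. Total 3.

3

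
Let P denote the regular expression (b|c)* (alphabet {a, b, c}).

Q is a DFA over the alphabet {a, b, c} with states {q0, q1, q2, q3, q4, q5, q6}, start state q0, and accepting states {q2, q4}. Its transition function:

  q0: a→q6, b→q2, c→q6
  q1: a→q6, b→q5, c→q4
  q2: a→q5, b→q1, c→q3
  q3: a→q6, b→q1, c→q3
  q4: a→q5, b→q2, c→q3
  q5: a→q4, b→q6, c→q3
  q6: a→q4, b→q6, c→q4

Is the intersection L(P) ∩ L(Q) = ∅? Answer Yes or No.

No

The string b is accepted by both P and Q.
Hence L(P) ∩ L(Q) ≠ ∅.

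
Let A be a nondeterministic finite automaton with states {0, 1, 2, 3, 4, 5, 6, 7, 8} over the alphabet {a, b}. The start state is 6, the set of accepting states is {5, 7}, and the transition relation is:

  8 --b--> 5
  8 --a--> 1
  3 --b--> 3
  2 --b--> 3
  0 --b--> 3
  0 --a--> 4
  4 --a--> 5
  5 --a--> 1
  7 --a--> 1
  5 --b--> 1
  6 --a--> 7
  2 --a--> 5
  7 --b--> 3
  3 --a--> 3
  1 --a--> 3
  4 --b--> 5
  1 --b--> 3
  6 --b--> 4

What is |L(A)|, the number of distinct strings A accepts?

The useful subgraph on states {4, 5, 6, 7} is acyclic, so L(A) is finite; the longest accepting path visits 3 useful states, giving maximum string length 2.
Counting accepting paths from 6 by length: 1 of length 1, 2 of length 2. Total 3.

3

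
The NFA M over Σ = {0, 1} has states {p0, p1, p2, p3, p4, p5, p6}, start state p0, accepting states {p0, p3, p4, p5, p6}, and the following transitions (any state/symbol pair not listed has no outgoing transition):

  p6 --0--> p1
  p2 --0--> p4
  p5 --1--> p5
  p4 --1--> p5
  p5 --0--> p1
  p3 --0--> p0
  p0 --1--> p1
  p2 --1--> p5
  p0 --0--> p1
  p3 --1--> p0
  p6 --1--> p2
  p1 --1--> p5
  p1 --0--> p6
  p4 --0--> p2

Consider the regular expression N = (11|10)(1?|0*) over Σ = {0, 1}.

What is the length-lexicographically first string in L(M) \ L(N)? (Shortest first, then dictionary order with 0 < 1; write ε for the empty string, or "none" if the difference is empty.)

The empty string ε is accepted by M but not by N.
Since ε is the unique shortest string, it is the required witness.

ε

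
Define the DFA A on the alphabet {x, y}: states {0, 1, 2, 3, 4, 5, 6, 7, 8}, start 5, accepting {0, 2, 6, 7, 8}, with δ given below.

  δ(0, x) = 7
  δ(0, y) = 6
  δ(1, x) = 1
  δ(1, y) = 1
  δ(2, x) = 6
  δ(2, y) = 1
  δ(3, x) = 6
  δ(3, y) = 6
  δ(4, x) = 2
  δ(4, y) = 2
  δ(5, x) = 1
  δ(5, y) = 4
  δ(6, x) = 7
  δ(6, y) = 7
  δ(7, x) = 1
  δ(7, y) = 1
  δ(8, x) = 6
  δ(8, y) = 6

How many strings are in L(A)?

8

The useful subgraph on states {2, 4, 5, 6, 7} is acyclic, so L(A) is finite; the longest accepting path visits 5 useful states, giving maximum string length 4.
Counting accepting paths from 5 by length: 2 of length 2, 2 of length 3, 4 of length 4. Total 8.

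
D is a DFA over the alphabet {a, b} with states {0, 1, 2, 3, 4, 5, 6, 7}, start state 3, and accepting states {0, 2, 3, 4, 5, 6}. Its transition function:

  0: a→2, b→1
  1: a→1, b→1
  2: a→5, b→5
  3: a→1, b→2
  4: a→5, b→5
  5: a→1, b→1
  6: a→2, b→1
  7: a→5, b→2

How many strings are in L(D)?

4

The useful subgraph on states {2, 3, 5} is acyclic, so L(D) is finite; the longest accepting path visits 3 useful states, giving maximum string length 2.
Counting accepting paths from 3 by length: 1 of length 0, 1 of length 1, 2 of length 2. Total 4.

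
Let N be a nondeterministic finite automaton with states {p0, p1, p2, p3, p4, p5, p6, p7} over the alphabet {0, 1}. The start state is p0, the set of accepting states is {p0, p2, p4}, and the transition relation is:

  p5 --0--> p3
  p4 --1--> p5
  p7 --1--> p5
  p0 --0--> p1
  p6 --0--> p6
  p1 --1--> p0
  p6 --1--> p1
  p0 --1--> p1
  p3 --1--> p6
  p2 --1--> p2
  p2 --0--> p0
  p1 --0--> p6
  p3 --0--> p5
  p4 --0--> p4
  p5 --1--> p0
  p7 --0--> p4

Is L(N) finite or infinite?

State p0 is reachable from the start and can reach an accepting state, and it lies on the cycle p0 → p1 → p0.
Traversing that cycle any number of times yields accepted strings of unbounded length, so the language is infinite.

infinite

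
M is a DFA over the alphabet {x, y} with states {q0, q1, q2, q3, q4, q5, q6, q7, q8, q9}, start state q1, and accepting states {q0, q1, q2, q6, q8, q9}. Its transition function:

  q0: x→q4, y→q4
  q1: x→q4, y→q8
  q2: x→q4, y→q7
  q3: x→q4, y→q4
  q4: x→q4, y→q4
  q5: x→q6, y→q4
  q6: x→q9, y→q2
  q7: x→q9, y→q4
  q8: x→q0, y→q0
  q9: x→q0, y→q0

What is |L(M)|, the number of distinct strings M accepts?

4

The useful subgraph on states {q0, q1, q8} is acyclic, so L(M) is finite; the longest accepting path visits 3 useful states, giving maximum string length 2.
Counting accepting paths from q1 by length: 1 of length 0, 1 of length 1, 2 of length 2. Total 4.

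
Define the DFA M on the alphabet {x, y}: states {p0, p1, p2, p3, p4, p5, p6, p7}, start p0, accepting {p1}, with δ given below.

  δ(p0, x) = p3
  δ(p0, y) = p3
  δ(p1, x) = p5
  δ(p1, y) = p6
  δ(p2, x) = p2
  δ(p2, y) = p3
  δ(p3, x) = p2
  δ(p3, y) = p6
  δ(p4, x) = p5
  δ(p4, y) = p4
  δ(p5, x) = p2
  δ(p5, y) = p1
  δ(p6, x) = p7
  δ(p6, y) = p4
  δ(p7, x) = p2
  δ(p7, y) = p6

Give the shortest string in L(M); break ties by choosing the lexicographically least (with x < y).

A breadth-first search from p0 reaches an accepting state first via the path p0 → p3 → p6 → p4 → p5 → p1 on input xyyxy.
No string of length < 5 is accepted (BFS exhausts all shorter strings without reaching an accepting state), and xyyxy is the lexicographically least accepting string of length 5.

xyyxy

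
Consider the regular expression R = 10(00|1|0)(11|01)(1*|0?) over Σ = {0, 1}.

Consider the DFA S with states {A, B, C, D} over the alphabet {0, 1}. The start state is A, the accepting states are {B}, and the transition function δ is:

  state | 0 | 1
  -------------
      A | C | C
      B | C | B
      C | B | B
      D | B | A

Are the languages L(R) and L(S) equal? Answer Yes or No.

The string 100010 is accepted by R but rejected by S.
So L(R) ≠ L(S).

No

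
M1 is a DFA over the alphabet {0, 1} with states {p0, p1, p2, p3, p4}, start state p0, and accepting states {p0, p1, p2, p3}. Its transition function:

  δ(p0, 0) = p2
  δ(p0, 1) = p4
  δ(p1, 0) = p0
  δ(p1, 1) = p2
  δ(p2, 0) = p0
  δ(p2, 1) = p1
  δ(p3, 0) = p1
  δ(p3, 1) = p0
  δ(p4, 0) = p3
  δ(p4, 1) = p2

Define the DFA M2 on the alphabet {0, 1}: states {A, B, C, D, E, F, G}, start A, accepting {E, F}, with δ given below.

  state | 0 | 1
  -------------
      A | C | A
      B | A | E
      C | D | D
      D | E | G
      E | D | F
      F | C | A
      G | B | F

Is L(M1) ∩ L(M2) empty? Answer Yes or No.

The string 000 is accepted by both M1 and M2.
Hence L(M1) ∩ L(M2) ≠ ∅.

No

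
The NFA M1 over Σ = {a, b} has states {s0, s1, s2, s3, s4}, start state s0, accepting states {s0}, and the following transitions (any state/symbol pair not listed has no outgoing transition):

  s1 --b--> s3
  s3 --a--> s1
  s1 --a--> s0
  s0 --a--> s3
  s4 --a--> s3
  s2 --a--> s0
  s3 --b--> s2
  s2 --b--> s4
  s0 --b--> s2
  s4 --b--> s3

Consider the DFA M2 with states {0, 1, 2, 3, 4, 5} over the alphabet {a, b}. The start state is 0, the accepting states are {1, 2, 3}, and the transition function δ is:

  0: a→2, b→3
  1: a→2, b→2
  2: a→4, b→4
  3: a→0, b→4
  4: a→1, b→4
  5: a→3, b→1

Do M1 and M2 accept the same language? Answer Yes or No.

The empty string ε is accepted by M1 but rejected by M2.
So L(M1) ≠ L(M2).

No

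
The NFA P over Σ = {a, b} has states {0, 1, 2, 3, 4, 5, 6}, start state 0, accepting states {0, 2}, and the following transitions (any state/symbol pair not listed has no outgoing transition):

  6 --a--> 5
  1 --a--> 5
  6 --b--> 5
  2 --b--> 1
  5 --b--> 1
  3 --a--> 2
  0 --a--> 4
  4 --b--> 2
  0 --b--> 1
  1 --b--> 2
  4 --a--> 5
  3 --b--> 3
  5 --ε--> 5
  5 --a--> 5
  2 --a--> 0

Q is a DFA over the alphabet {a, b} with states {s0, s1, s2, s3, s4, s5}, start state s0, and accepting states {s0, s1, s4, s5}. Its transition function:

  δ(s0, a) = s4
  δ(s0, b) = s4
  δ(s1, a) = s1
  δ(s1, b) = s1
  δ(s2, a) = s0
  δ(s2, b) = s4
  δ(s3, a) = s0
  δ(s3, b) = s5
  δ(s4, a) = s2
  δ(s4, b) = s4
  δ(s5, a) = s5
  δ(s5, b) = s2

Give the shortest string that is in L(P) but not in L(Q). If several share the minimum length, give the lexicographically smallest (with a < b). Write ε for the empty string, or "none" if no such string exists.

The string aba is accepted by P but not by Q.
No shorter string lies in the difference, and aba is the lexicographically first length-3 string in L(P) \ L(Q).

aba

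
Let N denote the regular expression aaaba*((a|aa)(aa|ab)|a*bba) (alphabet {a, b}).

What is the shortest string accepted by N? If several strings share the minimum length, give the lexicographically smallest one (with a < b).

By inspection of the expression, no string of length less than 7 matches, and aaabaaa is the lexicographically first match of length 7.

aaabaaa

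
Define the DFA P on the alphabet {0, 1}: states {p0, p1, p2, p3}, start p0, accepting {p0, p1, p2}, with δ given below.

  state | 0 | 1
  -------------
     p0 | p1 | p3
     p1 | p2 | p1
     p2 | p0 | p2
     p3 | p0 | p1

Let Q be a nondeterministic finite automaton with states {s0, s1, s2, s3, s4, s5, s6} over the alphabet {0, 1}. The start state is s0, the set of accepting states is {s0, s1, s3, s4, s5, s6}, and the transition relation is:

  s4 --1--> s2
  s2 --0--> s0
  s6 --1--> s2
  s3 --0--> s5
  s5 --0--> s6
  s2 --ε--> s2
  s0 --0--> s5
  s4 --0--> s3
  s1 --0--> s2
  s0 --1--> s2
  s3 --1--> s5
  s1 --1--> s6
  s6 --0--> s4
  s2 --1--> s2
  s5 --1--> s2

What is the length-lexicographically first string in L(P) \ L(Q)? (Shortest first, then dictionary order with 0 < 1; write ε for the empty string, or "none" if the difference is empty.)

The string 01 is accepted by P but not by Q.
No shorter string lies in the difference, and 01 is the lexicographically first length-2 string in L(P) \ L(Q).

01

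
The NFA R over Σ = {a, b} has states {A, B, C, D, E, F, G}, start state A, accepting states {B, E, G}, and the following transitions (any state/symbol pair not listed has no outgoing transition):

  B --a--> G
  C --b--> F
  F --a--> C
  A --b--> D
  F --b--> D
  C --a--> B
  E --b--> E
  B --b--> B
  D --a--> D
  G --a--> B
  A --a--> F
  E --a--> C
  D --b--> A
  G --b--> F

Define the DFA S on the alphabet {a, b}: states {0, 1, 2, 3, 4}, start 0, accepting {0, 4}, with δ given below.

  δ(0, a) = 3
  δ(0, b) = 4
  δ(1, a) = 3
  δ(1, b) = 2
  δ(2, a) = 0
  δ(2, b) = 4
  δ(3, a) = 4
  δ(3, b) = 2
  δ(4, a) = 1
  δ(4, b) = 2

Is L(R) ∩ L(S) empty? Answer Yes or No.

The string aaaaa is accepted by both R and S.
Hence L(R) ∩ L(S) ≠ ∅.

No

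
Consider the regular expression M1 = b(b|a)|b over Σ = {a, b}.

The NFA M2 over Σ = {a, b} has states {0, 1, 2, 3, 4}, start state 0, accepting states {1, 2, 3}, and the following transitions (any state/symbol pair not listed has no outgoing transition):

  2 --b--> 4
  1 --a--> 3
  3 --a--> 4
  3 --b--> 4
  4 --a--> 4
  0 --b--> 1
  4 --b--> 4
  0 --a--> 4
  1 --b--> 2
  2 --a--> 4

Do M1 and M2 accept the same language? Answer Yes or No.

Converting the expression M1 to a DFA (subset construction, then merging equivalent states) gives the minimal DFA with states {r0, r1, r2, r3}, start state r0, accepting states {r2, r3} and transitions r0: a→r1, b→r2; r1: a→r1, b→r1; r2: a→r3, b→r3; r3: a→r1, b→r1.
Exploring the product automaton M1 × M2 from the start pair (r0, 0), following both machines on each input symbol, reaches 5 state pairs: (r0, 0), (r1, 4), (r2, 1), (r3, 3), (r3, 2).
M1 accepts in {r2, r3} and M2 accepts in {1, 2, 3}. In every reachable pair the two components are either both accepting — (r2, 1), (r3, 3), (r3, 2) — or both non-accepting, so no string is accepted by exactly one of the machines: L(M1) \ L(M2) and L(M2) \ L(M1) are both empty.
Hence every string is accepted by M1 iff it is accepted by M2, and the two languages coincide.

Yes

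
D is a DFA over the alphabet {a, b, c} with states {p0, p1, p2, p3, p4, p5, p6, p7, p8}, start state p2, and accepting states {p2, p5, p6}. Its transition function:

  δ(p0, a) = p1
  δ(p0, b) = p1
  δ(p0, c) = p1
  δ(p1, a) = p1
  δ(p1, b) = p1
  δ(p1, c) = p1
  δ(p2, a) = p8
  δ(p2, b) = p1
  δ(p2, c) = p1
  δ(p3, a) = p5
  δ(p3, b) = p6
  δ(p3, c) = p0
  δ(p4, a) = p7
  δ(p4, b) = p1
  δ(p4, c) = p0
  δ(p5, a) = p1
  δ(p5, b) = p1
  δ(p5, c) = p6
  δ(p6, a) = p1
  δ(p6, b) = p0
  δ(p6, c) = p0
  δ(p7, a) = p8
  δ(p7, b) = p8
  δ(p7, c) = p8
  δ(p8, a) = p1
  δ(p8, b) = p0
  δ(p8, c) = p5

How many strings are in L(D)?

3

The useful subgraph on states {p2, p5, p6, p8} is acyclic, so L(D) is finite; the longest accepting path visits 4 useful states, giving maximum string length 3.
Counting accepting paths from p2 by length: 1 of length 0, 1 of length 2, 1 of length 3. Total 3.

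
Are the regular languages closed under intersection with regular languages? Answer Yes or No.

This is a special case of closure under intersection: the product of the two DFAs, accepting on F₁ × F₂, recognises the intersection.
So the regular languages are closed under intersection with a regular language.

Yes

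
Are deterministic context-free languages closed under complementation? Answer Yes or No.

Yes

A deterministic PDA can be normalised so that it always reads its entire input (no blocking, no infinite ε-loops) and records in its finite control whether it has passed through an accepting state since the last input symbol was consumed; inverting that end-of-input verdict yields a DPDA for the complement.
So the deterministic context-free languages are closed under complement.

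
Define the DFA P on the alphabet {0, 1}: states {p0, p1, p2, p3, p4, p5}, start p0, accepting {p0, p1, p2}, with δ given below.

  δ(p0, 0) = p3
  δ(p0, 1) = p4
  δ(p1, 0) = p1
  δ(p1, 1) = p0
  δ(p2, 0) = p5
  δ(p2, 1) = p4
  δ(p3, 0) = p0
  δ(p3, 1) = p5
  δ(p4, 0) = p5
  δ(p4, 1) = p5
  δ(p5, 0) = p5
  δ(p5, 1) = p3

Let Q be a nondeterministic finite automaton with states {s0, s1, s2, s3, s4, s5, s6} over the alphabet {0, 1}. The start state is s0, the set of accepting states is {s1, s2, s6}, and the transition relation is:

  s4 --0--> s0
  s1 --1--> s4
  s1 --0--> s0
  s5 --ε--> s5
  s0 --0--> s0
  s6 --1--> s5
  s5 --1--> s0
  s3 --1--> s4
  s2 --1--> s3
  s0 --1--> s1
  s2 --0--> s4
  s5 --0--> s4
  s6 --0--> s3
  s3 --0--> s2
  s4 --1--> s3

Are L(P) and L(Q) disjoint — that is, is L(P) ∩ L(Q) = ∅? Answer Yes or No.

The string 1110 is accepted by both P and Q.
Hence L(P) ∩ L(Q) ≠ ∅.

No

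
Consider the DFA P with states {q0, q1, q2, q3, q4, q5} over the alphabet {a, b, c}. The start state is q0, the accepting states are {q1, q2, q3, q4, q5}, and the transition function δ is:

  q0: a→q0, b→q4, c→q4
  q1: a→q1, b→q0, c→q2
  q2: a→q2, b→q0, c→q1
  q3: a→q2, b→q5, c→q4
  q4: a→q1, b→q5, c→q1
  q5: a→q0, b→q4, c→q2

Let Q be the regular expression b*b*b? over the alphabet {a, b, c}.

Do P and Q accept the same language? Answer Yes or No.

The string c is accepted by P but rejected by Q.
So L(P) ≠ L(Q).

No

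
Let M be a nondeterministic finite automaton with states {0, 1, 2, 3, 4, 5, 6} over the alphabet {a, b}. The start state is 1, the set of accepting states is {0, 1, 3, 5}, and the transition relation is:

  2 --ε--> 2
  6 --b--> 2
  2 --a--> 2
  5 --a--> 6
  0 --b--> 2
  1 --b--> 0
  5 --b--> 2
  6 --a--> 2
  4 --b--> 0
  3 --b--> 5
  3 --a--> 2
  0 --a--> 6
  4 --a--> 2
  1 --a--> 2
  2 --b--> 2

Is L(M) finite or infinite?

The useful states (reachable from 1 and able to reach an accepting state) are {0, 1}.
Restricted to these states the transition graph has no cycle, so every accepting path has bounded length and L is finite.

finite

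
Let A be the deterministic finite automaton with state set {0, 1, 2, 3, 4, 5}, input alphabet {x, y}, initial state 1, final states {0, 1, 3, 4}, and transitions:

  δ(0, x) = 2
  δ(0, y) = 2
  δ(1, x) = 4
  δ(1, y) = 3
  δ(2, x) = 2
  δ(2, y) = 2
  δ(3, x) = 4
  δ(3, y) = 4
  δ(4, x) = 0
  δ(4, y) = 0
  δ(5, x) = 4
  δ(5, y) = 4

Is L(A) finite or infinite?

The useful states (reachable from 1 and able to reach an accepting state) are {0, 1, 3, 4}.
Restricted to these states the transition graph has no cycle, so every accepting path has bounded length and L is finite.

finite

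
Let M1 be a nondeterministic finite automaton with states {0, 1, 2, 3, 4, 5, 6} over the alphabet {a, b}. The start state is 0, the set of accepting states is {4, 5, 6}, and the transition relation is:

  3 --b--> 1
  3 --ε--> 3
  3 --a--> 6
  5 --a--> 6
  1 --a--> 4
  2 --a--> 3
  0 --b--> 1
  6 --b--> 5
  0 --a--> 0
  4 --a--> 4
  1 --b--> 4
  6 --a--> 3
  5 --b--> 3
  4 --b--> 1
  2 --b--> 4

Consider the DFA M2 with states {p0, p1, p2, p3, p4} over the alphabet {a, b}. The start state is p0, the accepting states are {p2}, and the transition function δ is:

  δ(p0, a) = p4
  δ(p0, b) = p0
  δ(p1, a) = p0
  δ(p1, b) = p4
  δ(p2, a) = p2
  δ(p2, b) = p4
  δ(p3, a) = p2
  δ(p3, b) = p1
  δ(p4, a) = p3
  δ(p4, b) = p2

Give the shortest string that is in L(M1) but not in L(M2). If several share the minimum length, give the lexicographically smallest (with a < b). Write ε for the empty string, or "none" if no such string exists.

The string ba is accepted by M1 but not by M2.
No shorter string lies in the difference, and ba is the lexicographically first length-2 string in L(M1) \ L(M2).

ba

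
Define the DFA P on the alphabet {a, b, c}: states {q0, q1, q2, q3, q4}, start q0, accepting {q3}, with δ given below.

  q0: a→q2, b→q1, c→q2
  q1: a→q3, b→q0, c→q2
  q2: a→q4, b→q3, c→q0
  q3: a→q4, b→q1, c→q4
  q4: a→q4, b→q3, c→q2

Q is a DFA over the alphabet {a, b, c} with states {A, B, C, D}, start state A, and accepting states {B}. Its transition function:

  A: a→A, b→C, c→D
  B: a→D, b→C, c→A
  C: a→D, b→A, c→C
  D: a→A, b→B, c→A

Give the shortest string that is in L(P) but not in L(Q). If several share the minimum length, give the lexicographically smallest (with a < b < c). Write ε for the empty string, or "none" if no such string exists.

ab

The string ab is accepted by P but not by Q.
No shorter string lies in the difference, and ab is the lexicographically first length-2 string in L(P) \ L(Q).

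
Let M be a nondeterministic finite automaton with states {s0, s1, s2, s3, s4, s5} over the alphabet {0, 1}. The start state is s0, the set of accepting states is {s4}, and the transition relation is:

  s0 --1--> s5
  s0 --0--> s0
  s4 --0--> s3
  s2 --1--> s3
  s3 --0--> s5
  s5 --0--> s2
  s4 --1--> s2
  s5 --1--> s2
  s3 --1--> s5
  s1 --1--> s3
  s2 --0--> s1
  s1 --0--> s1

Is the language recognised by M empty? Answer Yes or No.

Yes

The states reachable from the start state are {s0, s1, s2, s3, s5}.
None of the accepting states {s4} is reachable, so no string is accepted and L(M) = ∅.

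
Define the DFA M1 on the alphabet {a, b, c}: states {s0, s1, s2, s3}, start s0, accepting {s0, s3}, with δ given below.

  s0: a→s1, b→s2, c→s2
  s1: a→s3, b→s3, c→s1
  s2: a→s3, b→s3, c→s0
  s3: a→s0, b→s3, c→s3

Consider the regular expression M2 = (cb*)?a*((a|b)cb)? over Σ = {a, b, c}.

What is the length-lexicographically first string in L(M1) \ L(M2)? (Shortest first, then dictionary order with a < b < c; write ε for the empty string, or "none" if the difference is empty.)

The string ab is accepted by M1 but not by M2.
No shorter string lies in the difference, and ab is the lexicographically first length-2 string in L(M1) \ L(M2).

ab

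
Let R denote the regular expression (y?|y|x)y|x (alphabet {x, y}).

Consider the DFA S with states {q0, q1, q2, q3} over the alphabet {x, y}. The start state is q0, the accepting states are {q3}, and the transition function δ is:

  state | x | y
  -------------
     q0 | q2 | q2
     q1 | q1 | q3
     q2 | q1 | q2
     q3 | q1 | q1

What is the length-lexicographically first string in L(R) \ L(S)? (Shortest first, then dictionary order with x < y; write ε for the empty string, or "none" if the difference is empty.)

x

The string x is accepted by R but not by S.
No shorter string lies in the difference, and x is the lexicographically first length-1 string in L(R) \ L(S).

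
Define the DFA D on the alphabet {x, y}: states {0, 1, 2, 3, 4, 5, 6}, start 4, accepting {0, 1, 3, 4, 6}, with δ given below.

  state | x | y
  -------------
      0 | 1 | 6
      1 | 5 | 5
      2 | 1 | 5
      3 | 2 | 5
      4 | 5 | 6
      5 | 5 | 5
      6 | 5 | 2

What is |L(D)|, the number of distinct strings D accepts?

The useful subgraph on states {1, 2, 4, 6} is acyclic, so L(D) is finite; the longest accepting path visits 4 useful states, giving maximum string length 3.
Counting accepting paths from 4 by length: 1 of length 0, 1 of length 1, 1 of length 3. Total 3.

3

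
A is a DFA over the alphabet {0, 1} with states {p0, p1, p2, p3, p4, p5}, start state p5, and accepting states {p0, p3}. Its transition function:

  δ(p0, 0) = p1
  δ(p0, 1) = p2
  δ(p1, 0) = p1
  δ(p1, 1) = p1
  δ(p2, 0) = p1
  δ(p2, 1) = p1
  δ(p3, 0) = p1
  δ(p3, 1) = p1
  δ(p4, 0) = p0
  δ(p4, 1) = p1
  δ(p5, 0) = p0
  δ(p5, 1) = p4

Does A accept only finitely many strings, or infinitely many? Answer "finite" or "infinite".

The useful states (reachable from p5 and able to reach an accepting state) are {p0, p4, p5}.
Restricted to these states the transition graph has no cycle, so every accepting path has bounded length and L is finite.

finite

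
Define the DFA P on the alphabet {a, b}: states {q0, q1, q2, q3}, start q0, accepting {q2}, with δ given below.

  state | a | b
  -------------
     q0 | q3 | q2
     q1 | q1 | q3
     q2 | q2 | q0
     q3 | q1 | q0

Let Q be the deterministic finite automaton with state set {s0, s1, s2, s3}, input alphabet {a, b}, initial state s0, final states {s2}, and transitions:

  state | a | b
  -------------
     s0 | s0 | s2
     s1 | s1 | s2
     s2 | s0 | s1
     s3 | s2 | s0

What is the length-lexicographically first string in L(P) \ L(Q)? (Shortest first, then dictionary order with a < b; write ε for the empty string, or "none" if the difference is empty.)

The string ba is accepted by P but not by Q.
No shorter string lies in the difference, and ba is the lexicographically first length-2 string in L(P) \ L(Q).

ba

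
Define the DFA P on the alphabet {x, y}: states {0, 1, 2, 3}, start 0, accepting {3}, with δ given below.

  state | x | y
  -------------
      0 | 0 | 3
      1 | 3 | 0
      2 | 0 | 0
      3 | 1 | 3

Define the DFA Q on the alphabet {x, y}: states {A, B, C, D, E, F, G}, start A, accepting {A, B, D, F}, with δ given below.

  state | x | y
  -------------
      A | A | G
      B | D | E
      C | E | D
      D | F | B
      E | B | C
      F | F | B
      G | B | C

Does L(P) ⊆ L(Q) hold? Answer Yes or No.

The string y is in L(P) but not in L(Q).
So L(P) ⊄ L(Q).

No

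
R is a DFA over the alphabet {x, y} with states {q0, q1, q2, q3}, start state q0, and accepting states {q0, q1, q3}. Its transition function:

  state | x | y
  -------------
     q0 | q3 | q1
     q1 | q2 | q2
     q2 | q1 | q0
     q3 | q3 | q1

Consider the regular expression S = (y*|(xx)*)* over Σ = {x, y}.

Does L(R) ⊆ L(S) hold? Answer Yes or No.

The string x is in L(R) but not in L(S).
So L(R) ⊄ L(S).

No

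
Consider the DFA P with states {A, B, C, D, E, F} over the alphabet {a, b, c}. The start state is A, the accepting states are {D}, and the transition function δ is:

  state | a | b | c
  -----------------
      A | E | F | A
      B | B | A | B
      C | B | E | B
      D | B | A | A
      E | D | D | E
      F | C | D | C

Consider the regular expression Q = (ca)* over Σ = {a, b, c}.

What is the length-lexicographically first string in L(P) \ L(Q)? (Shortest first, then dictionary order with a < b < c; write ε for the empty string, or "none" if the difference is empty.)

The string aa is accepted by P but not by Q.
No shorter string lies in the difference, and aa is the lexicographically first length-2 string in L(P) \ L(Q).

aa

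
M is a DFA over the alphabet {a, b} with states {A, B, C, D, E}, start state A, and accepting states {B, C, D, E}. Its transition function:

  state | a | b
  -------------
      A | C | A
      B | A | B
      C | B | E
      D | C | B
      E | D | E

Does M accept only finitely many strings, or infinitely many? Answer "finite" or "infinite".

infinite

State A is reachable from the start and can reach an accepting state, and it lies on the cycle A → A.
Traversing that cycle any number of times yields accepted strings of unbounded length, so the language is infinite.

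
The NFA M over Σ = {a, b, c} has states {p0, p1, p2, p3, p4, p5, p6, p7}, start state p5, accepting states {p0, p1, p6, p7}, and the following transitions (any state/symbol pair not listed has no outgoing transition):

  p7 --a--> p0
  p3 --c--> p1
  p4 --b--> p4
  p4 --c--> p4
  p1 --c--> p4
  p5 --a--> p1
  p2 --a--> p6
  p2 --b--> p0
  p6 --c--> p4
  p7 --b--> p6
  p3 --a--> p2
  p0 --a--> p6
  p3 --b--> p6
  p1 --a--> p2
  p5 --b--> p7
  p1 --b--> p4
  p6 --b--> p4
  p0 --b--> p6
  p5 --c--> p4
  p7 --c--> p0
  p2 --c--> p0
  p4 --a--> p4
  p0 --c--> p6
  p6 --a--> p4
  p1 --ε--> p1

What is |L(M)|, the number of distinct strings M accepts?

20

The useful subgraph on states {p0, p1, p2, p5, p6, p7} is acyclic, so L(M) is finite; the longest accepting path visits 5 useful states, giving maximum string length 4.
Counting accepting paths from p5 by length: 2 of length 1, 3 of length 2, 9 of length 3, 6 of length 4. Total 20.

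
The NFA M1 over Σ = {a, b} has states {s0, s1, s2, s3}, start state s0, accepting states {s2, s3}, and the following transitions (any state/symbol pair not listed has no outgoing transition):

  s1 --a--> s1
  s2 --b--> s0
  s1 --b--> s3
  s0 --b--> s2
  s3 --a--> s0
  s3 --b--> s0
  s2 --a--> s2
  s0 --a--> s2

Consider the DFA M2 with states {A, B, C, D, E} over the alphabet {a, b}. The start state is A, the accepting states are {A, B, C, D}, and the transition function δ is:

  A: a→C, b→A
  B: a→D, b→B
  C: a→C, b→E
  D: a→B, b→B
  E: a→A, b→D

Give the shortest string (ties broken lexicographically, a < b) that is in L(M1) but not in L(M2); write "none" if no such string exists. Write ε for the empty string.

Exploring the product automaton M1 × M2 from the start pair (s0, A), following both machines on each input symbol, reaches 7 state pairs: (s0, A), (s2, C), (s2, A), (s0, E), (s2, D), (s2, B), (s0, B).
M1 accepts in {s2, s3} and M2 accepts in {A, B, C, D}. The reachable pairs whose M1-component is accepting are (s2, C), (s2, A), (s2, D), (s2, B); in each of them the M2-component is accepting too, so the product for L(M1) \ L(M2) (M1-component accepting, M2-component rejecting) has no reachable accepting pair and the difference is empty.
So every string accepted by M1 is also accepted by M2: L(M1) \ L(M2) = ∅ and there is no such string.

none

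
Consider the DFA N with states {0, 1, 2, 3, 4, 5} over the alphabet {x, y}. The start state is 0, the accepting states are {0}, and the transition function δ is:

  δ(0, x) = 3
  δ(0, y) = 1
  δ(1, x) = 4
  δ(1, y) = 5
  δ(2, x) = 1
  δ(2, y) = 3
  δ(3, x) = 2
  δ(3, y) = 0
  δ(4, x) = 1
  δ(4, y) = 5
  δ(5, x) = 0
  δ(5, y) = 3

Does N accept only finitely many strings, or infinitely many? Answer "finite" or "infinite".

infinite

State 1 is reachable from the start and can reach an accepting state, and it lies on the cycle 1 → 4 → 1.
Traversing that cycle any number of times yields accepted strings of unbounded length, so the language is infinite.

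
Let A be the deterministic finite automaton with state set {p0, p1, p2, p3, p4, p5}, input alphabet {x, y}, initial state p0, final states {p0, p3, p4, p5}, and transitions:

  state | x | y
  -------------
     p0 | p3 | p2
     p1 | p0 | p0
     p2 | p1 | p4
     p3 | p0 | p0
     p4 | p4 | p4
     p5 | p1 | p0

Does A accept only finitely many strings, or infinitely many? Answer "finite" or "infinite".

infinite

State p0 is reachable from the start and can reach an accepting state, and it lies on the cycle p0 → p2 → p1 → p0.
Traversing that cycle any number of times yields accepted strings of unbounded length, so the language is infinite.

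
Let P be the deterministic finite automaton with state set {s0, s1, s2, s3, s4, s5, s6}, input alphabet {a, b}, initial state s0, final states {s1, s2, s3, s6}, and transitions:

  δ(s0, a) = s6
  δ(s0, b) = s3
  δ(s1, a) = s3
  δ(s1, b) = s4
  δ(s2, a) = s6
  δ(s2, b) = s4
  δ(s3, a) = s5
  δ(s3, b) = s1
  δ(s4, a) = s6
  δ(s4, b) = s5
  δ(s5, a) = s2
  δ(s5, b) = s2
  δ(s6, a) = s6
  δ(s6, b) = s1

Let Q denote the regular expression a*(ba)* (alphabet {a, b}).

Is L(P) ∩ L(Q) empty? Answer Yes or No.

The string a is accepted by both P and Q.
Hence L(P) ∩ L(Q) ≠ ∅.

No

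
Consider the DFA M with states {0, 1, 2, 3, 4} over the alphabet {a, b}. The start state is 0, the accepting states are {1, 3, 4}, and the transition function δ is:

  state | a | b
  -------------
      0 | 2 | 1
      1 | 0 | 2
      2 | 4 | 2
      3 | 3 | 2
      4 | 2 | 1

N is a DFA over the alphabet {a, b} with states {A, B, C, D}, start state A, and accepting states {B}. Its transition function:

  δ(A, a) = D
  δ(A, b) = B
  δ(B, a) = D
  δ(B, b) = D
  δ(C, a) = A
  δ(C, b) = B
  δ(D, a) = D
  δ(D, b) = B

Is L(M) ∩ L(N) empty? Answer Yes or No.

No

The string b is accepted by both M and N.
Hence L(M) ∩ L(N) ≠ ∅.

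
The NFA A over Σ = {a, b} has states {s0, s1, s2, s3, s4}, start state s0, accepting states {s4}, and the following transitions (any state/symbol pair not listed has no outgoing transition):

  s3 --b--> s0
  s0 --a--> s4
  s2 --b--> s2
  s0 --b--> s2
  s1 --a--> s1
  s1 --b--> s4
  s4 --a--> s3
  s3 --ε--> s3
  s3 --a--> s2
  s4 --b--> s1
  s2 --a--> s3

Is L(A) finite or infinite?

infinite

State s2 is reachable from the start and can reach an accepting state, and it lies on the cycle s2 → s2.
Traversing that cycle any number of times yields accepted strings of unbounded length, so the language is infinite.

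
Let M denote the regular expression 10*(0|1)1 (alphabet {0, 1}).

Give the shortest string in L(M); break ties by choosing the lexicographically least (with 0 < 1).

By inspection of the expression, no string of length less than 3 matches, and 101 is the lexicographically first match of length 3.

101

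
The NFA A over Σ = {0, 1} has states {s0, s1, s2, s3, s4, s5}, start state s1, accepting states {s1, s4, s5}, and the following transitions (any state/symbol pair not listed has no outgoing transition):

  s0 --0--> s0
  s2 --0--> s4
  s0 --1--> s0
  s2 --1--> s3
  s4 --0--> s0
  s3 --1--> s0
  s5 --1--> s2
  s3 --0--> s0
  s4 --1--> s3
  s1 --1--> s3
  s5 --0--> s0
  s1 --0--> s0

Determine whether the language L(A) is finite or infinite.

The useful states (reachable from s1 and able to reach an accepting state) are {s1}.
Restricted to these states the transition graph has no cycle, so every accepting path has bounded length and L is finite.

finite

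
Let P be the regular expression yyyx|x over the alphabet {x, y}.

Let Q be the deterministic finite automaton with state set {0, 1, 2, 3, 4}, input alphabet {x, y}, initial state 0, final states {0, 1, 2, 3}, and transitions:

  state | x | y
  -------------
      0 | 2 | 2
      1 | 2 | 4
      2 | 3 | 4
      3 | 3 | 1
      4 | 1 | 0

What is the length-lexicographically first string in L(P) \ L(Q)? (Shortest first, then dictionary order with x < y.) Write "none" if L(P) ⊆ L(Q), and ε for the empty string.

none

Converting the expression P to a DFA (subset construction, then merging equivalent states) gives the minimal DFA with states {p0, p1, p2, p3, p4, p5}, start state p0, accepting states {p1} and transitions p0: x→p1, y→p2; p1: x→p3, y→p3; p2: x→p3, y→p4; p3: x→p3, y→p3; p4: x→p3, y→p5; p5: x→p1, y→p3.
Exploring the product automaton P × Q from the start pair (p0, 0), following both machines on each input symbol, reaches 10 state pairs: (p0, 0), (p1, 2), (p2, 2), (p3, 3), (p3, 4), (p4, 4), (p3, 1), (p3, 0), (p5, 0), (p3, 2).
P accepts in {p1} and Q accepts in {0, 1, 2, 3}. The reachable pairs whose P-component is accepting are (p1, 2); in each of them the Q-component is accepting too, so the product for L(P) \ L(Q) (P-component accepting, Q-component rejecting) has no reachable accepting pair and the difference is empty.
So every string accepted by P is also accepted by Q: L(P) \ L(Q) = ∅ and there is no such string.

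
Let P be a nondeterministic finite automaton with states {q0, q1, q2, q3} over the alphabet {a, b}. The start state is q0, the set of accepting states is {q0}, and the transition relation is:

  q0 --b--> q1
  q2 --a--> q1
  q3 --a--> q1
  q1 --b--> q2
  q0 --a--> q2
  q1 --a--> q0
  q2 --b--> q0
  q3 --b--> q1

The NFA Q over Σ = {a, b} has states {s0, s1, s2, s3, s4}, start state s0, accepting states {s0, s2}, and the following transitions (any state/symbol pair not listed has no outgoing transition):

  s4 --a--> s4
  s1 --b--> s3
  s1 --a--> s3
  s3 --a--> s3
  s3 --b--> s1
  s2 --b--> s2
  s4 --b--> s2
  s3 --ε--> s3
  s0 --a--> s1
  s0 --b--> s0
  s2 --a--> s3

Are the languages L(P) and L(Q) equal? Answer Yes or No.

No

The string ab is accepted by P but rejected by Q.
So L(P) ≠ L(Q).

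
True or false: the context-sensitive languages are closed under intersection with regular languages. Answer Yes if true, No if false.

Every regular language is context-sensitive, and context-sensitive languages are closed under intersection (an LBA runs the DFA check and then the LBA for L on the same linear tape).
So the context-sensitive languages are closed under intersection with a regular language.

Yes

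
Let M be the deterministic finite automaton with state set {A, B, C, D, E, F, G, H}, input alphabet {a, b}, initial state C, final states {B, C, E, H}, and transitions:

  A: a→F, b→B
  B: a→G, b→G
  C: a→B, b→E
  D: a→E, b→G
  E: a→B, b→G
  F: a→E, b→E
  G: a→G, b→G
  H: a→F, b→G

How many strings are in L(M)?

The useful subgraph on states {B, C, E} is acyclic, so L(M) is finite; the longest accepting path visits 3 useful states, giving maximum string length 2.
Counting accepting paths from C by length: 1 of length 0, 2 of length 1, 1 of length 2. Total 4.

4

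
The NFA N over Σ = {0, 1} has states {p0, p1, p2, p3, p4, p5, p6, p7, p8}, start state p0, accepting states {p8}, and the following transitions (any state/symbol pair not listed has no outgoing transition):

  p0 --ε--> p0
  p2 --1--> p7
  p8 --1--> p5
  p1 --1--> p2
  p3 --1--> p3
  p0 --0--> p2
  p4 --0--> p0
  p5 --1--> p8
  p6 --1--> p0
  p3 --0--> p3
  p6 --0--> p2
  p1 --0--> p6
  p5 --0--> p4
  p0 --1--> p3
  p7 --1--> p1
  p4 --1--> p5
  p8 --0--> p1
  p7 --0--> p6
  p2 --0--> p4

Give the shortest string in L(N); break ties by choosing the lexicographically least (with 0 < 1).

A breadth-first search from p0 reaches an accepting state first via the path p0 → p2 → p4 → p5 → p8 on input 0011.
No string of length < 4 is accepted (BFS exhausts all shorter strings without reaching an accepting state), and 0011 is the lexicographically least accepting string of length 4.

0011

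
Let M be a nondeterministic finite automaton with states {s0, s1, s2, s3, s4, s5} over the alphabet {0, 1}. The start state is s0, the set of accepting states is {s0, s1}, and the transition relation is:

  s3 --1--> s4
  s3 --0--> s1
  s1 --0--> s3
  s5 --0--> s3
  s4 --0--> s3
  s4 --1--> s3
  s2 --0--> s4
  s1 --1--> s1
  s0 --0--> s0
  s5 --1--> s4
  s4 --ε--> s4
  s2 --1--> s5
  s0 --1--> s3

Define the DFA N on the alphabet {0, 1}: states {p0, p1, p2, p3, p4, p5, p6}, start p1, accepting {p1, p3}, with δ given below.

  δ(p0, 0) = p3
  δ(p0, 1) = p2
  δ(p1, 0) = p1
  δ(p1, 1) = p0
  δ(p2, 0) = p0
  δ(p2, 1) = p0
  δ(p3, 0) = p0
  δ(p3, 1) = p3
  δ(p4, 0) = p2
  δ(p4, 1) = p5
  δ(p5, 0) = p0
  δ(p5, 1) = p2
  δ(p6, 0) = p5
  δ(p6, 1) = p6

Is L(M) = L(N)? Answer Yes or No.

Exploring the product automaton M × N from the start pair (s0, p1), following both machines on each input symbol, reaches 4 state pairs: (s0, p1), (s3, p0), (s1, p3), (s4, p2).
M accepts in {s0, s1} and N accepts in {p1, p3}. In every reachable pair the two components are either both accepting — (s0, p1), (s1, p3) — or both non-accepting, so no string is accepted by exactly one of the machines: L(M) \ L(N) and L(N) \ L(M) are both empty.
Hence every string is accepted by M iff it is accepted by N, and the two languages coincide.

Yes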